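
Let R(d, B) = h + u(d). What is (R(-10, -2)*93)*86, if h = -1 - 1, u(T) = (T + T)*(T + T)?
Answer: 3183204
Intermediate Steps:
u(T) = 4*T² (u(T) = (2*T)*(2*T) = 4*T²)
h = -2
R(d, B) = -2 + 4*d²
(R(-10, -2)*93)*86 = ((-2 + 4*(-10)²)*93)*86 = ((-2 + 4*100)*93)*86 = ((-2 + 400)*93)*86 = (398*93)*86 = 37014*86 = 3183204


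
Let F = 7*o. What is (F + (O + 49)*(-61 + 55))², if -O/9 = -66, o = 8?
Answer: 14455204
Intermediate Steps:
O = 594 (O = -9*(-66) = 594)
F = 56 (F = 7*8 = 56)
(F + (O + 49)*(-61 + 55))² = (56 + (594 + 49)*(-61 + 55))² = (56 + 643*(-6))² = (56 - 3858)² = (-3802)² = 14455204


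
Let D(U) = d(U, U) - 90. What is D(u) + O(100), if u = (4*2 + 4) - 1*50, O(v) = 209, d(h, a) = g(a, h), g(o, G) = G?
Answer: 81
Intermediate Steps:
d(h, a) = h
u = -38 (u = (8 + 4) - 50 = 12 - 50 = -38)
D(U) = -90 + U (D(U) = U - 90 = -90 + U)
D(u) + O(100) = (-90 - 38) + 209 = -128 + 209 = 81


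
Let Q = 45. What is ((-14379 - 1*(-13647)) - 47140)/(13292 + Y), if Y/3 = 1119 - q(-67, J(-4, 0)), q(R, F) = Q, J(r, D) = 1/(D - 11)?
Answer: -23936/8257 ≈ -2.8989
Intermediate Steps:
J(r, D) = 1/(-11 + D)
q(R, F) = 45
Y = 3222 (Y = 3*(1119 - 1*45) = 3*(1119 - 45) = 3*1074 = 3222)
((-14379 - 1*(-13647)) - 47140)/(13292 + Y) = ((-14379 - 1*(-13647)) - 47140)/(13292 + 3222) = ((-14379 + 13647) - 47140)/16514 = (-732 - 47140)*(1/16514) = -47872*1/16514 = -23936/8257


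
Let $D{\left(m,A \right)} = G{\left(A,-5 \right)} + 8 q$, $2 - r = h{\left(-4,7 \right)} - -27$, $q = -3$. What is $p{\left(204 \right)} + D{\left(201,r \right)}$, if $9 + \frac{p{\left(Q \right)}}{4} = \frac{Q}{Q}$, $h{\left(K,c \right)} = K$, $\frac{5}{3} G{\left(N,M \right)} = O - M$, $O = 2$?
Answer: $- \frac{259}{5} \approx -51.8$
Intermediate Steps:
$G{\left(N,M \right)} = \frac{6}{5} - \frac{3 M}{5}$ ($G{\left(N,M \right)} = \frac{3 \left(2 - M\right)}{5} = \frac{6}{5} - \frac{3 M}{5}$)
$p{\left(Q \right)} = -32$ ($p{\left(Q \right)} = -36 + 4 \frac{Q}{Q} = -36 + 4 \cdot 1 = -36 + 4 = -32$)
$r = -21$ ($r = 2 - \left(-4 - -27\right) = 2 - \left(-4 + 27\right) = 2 - 23 = -21$)
$D{\left(m,A \right)} = - \frac{99}{5}$ ($D{\left(m,A \right)} = \left(\frac{6}{5} - -3\right) + 8 \left(-3\right) = \left(\frac{6}{5} + 3\right) - 24 = \frac{21}{5} - 24 = - \frac{99}{5}$)
$p{\left(204 \right)} + D{\left(201,r \right)} = -32 - \frac{99}{5} = - \frac{259}{5}$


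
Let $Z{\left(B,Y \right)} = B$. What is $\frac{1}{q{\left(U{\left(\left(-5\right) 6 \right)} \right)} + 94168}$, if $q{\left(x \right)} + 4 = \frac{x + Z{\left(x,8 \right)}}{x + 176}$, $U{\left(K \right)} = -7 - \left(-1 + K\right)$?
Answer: $\frac{25}{2354106} \approx 1.062 \cdot 10^{-5}$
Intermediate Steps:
$U{\left(K \right)} = -6 - K$ ($U{\left(K \right)} = -7 - \left(-1 + K\right) = -6 - K$)
$q{\left(x \right)} = -4 + \frac{2 x}{176 + x}$ ($q{\left(x \right)} = -4 + \frac{x + x}{x + 176} = -4 + \frac{2 x}{176 + x}$)
$\frac{1}{q{\left(U{\left(\left(-5\right) 6 \right)} \right)} + 94168} = \frac{1}{\frac{2 \left(-352 - \left(-6 - \left(-5\right) 6\right)\right)}{176 - \left(6 - 30\right)} + 94168} = \frac{1}{\frac{2 \left(-352 - \left(-6 - -30\right)\right)}{176 - -24} + 94168} = \frac{1}{\frac{2 \left(-352 - \left(-6 + 30\right)\right)}{176 + \left(-6 + 30\right)} + 94168} = \frac{1}{\frac{2 \left(-352 - 24\right)}{176 + 24} + 94168} = \frac{1}{\frac{2 \left(-352 - 24\right)}{200} + 94168} = \frac{1}{2 \cdot \frac{1}{200} \left(-376\right) + 94168} = \frac{1}{- \frac{94}{25} + 94168} = \frac{1}{\frac{2354106}{25}} = \frac{25}{2354106}$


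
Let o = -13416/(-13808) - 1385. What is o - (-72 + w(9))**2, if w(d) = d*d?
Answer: -2528639/1726 ≈ -1465.0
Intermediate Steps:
w(d) = d**2
o = -2388833/1726 (o = -13416*(-1/13808) - 1385 = 1677/1726 - 1385 = -2388833/1726 ≈ -1384.0)
o - (-72 + w(9))**2 = -2388833/1726 - (-72 + 9**2)**2 = -2388833/1726 - (-72 + 81)**2 = -2388833/1726 - 1*9**2 = -2388833/1726 - 1*81 = -2388833/1726 - 81 = -2528639/1726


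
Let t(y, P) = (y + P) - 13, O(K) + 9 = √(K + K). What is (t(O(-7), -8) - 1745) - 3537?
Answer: -5312 + I*√14 ≈ -5312.0 + 3.7417*I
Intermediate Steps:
O(K) = -9 + √2*√K (O(K) = -9 + √(K + K) = -9 + √(2*K) = -9 + √2*√K)
t(y, P) = -13 + P + y (t(y, P) = (P + y) - 13 = -13 + P + y)
(t(O(-7), -8) - 1745) - 3537 = ((-13 - 8 + (-9 + √2*√(-7))) - 1745) - 3537 = ((-13 - 8 + (-9 + √2*(I*√7))) - 1745) - 3537 = ((-13 - 8 + (-9 + I*√14)) - 1745) - 3537 = ((-30 + I*√14) - 1745) - 3537 = (-1775 + I*√14) - 3537 = -5312 + I*√14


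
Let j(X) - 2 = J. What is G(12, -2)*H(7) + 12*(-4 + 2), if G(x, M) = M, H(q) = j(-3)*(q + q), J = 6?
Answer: -248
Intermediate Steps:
j(X) = 8 (j(X) = 2 + 6 = 8)
H(q) = 16*q (H(q) = 8*(q + q) = 8*(2*q) = 16*q)
G(12, -2)*H(7) + 12*(-4 + 2) = -32*7 + 12*(-4 + 2) = -2*112 + 12*(-2) = -224 - 24 = -248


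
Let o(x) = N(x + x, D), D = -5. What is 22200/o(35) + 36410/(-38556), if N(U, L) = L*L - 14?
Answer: 427771345/212058 ≈ 2017.2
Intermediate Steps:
N(U, L) = -14 + L**2 (N(U, L) = L**2 - 14 = -14 + L**2)
o(x) = 11 (o(x) = -14 + (-5)**2 = -14 + 25 = 11)
22200/o(35) + 36410/(-38556) = 22200/11 + 36410/(-38556) = 22200*(1/11) + 36410*(-1/38556) = 22200/11 - 18205/19278 = 427771345/212058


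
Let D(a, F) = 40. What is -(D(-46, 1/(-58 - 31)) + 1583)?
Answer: -1623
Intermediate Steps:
-(D(-46, 1/(-58 - 31)) + 1583) = -(40 + 1583) = -1*1623 = -1623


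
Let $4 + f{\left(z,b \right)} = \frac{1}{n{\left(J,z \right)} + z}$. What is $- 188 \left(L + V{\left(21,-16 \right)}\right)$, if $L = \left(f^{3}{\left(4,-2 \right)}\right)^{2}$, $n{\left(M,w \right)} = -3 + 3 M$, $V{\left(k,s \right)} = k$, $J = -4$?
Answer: $- \frac{1568102060328}{1771561} \approx -8.8515 \cdot 10^{5}$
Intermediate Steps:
$f{\left(z,b \right)} = -4 + \frac{1}{-15 + z}$ ($f{\left(z,b \right)} = -4 + \frac{1}{\left(-3 + 3 \left(-4\right)\right) + z} = -4 + \frac{1}{\left(-3 - 12\right) + z} = -4 + \frac{1}{-15 + z}$)
$L = \frac{8303765625}{1771561}$ ($L = \left(\left(\frac{61 - 16}{-15 + 4}\right)^{3}\right)^{2} = \left(\left(\frac{61 - 16}{-11}\right)^{3}\right)^{2} = \left(\left(\left(- \frac{1}{11}\right) 45\right)^{3}\right)^{2} = \left(\left(- \frac{45}{11}\right)^{3}\right)^{2} = \left(- \frac{91125}{1331}\right)^{2} = \frac{8303765625}{1771561} \approx 4687.3$)
$- 188 \left(L + V{\left(21,-16 \right)}\right) = - 188 \left(\frac{8303765625}{1771561} + 21\right) = \left(-188\right) \frac{8340968406}{1771561} = - \frac{1568102060328}{1771561}$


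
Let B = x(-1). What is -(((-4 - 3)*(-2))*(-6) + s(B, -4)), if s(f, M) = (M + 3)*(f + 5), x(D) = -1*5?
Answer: 84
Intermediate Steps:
x(D) = -5
B = -5
s(f, M) = (3 + M)*(5 + f)
-(((-4 - 3)*(-2))*(-6) + s(B, -4)) = -(((-4 - 3)*(-2))*(-6) + (15 + 3*(-5) + 5*(-4) - 4*(-5))) = -(-7*(-2)*(-6) + (15 - 15 - 20 + 20)) = -(14*(-6) + 0) = -(-84 + 0) = -1*(-84) = 84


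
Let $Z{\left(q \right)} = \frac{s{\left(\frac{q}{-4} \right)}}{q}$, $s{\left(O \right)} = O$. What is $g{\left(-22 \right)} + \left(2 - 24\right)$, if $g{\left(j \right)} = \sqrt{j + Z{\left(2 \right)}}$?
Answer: $-22 + \frac{i \sqrt{89}}{2} \approx -22.0 + 4.717 i$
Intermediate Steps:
$Z{\left(q \right)} = - \frac{1}{4}$ ($Z{\left(q \right)} = \frac{q \frac{1}{-4}}{q} = \frac{q \left(- \frac{1}{4}\right)}{q} = \frac{\left(- \frac{1}{4}\right) q}{q} = - \frac{1}{4}$)
$g{\left(j \right)} = \sqrt{- \frac{1}{4} + j}$ ($g{\left(j \right)} = \sqrt{j - \frac{1}{4}} = \sqrt{- \frac{1}{4} + j}$)
$g{\left(-22 \right)} + \left(2 - 24\right) = \frac{\sqrt{-1 + 4 \left(-22\right)}}{2} + \left(2 - 24\right) = \frac{\sqrt{-1 - 88}}{2} + \left(2 - 24\right) = \frac{\sqrt{-89}}{2} - 22 = \frac{i \sqrt{89}}{2} - 22 = -22 + \frac{i \sqrt{89}}{2}$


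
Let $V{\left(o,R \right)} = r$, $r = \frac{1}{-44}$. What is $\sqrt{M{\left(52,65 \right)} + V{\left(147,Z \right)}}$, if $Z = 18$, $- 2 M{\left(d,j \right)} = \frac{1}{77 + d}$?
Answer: $\frac{i \sqrt{214269}}{2838} \approx 0.16311 i$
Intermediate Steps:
$M{\left(d,j \right)} = - \frac{1}{2 \left(77 + d\right)}$
$r = - \frac{1}{44} \approx -0.022727$
$V{\left(o,R \right)} = - \frac{1}{44}$
$\sqrt{M{\left(52,65 \right)} + V{\left(147,Z \right)}} = \sqrt{- \frac{1}{154 + 2 \cdot 52} - \frac{1}{44}} = \sqrt{- \frac{1}{154 + 104} - \frac{1}{44}} = \sqrt{- \frac{1}{258} - \frac{1}{44}} = \sqrt{- \frac{151}{5676}} = \frac{i \sqrt{214269}}{2838}$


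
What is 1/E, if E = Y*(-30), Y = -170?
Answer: 1/5100 ≈ 0.00019608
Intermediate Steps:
E = 5100 (E = -170*(-30) = 5100)
1/E = 1/5100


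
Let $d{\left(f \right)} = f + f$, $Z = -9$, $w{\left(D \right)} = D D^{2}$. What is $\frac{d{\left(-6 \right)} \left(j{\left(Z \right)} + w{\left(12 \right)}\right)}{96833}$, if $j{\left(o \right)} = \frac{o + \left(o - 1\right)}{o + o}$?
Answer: $- \frac{62246}{290499} \approx -0.21427$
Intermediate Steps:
$w{\left(D \right)} = D^{3}$
$d{\left(f \right)} = 2 f$
$j{\left(o \right)} = \frac{-1 + 2 o}{2 o}$ ($j{\left(o \right)} = \frac{o + \left(o - 1\right)}{2 o} = \left(o + \left(-1 + o\right)\right) \frac{1}{2 o} = \left(-1 + 2 o\right) \frac{1}{2 o} = \frac{-1 + 2 o}{2 o}$)
$\frac{d{\left(-6 \right)} \left(j{\left(Z \right)} + w{\left(12 \right)}\right)}{96833} = \frac{2 \left(-6\right) \left(\frac{- \frac{1}{2} - 9}{-9} + 12^{3}\right)}{96833} = - 12 \left(\left(- \frac{1}{9}\right) \left(- \frac{19}{2}\right) + 1728\right) \frac{1}{96833} = - 12 \left(\frac{19}{18} + 1728\right) \frac{1}{96833} = \left(-12\right) \frac{31123}{18} \cdot \frac{1}{96833} = \left(- \frac{62246}{3}\right) \frac{1}{96833} = - \frac{62246}{290499}$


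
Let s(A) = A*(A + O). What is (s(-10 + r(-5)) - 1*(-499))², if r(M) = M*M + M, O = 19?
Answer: 622521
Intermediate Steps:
r(M) = M + M² (r(M) = M² + M = M + M²)
s(A) = A*(19 + A) (s(A) = A*(A + 19) = A*(19 + A))
(s(-10 + r(-5)) - 1*(-499))² = ((-10 - 5*(1 - 5))*(19 + (-10 - 5*(1 - 5))) - 1*(-499))² = ((-10 - 5*(-4))*(19 + (-10 - 5*(-4))) + 499)² = ((-10 + 20)*(19 + (-10 + 20)) + 499)² = (10*(19 + 10) + 499)² = (10*29 + 499)² = (290 + 499)² = 789² = 622521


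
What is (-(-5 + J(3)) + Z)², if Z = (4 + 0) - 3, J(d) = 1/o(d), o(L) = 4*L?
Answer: 5041/144 ≈ 35.007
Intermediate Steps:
J(d) = 1/(4*d)
Z = 1 (Z = 4 - 3 = 1)
(-(-5 + J(3)) + Z)² = (-(-5 + (¼)/3) + 1)² = (-(-5 + (¼)*(⅓)) + 1)² = (-(-5 + 1/12) + 1)² = (-1*(-59/12) + 1)² = (59/12 + 1)² = (71/12)² = 5041/144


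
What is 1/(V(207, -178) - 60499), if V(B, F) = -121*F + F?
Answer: -1/39139 ≈ -2.5550e-5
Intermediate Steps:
V(B, F) = -120*F
1/(V(207, -178) - 60499) = 1/(-120*(-178) - 60499) = 1/(21360 - 60499) = 1/(-39139) = -1/39139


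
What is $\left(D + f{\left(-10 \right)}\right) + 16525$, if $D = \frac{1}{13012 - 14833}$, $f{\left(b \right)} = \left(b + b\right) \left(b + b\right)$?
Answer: $\frac{30820424}{1821} \approx 16925.0$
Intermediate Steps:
$f{\left(b \right)} = 4 b^{2}$ ($f{\left(b \right)} = 2 b 2 b = 4 b^{2}$)
$D = - \frac{1}{1821}$ ($D = \frac{1}{-1821} = - \frac{1}{1821} \approx -0.00054915$)
$\left(D + f{\left(-10 \right)}\right) + 16525 = \left(- \frac{1}{1821} + 4 \left(-10\right)^{2}\right) + 16525 = \left(- \frac{1}{1821} + 4 \cdot 100\right) + 16525 = \left(- \frac{1}{1821} + 400\right) + 16525 = \frac{728399}{1821} + 16525 = \frac{30820424}{1821}$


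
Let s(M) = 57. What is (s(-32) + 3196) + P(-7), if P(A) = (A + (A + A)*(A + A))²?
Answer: 38974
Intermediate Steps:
P(A) = (A + 4*A²)² (P(A) = (A + (2*A)*(2*A))² = (A + 4*A²)²)
(s(-32) + 3196) + P(-7) = (57 + 3196) + (-7)²*(1 + 4*(-7))² = 3253 + 49*(1 - 28)² = 3253 + 49*(-27)² = 3253 + 49*729 = 3253 + 35721 = 38974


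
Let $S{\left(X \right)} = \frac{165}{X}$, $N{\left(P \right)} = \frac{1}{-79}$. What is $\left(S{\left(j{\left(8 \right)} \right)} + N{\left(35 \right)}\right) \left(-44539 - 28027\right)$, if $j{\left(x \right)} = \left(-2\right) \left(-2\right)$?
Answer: $- \frac{472803773}{158} \approx -2.9924 \cdot 10^{6}$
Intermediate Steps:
$N{\left(P \right)} = - \frac{1}{79}$
$j{\left(x \right)} = 4$
$\left(S{\left(j{\left(8 \right)} \right)} + N{\left(35 \right)}\right) \left(-44539 - 28027\right) = \left(\frac{165}{4} - \frac{1}{79}\right) \left(-44539 - 28027\right) = \left(165 \cdot \frac{1}{4} - \frac{1}{79}\right) \left(-44539 - 28027\right) = \left(\frac{165}{4} - \frac{1}{79}\right) \left(-72566\right) = \frac{13031}{316} \left(-72566\right) = - \frac{472803773}{158}$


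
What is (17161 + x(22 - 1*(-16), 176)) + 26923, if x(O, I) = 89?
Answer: 44173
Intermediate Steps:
(17161 + x(22 - 1*(-16), 176)) + 26923 = (17161 + 89) + 26923 = 17250 + 26923 = 44173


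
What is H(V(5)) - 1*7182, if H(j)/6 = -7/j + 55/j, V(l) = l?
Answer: -35622/5 ≈ -7124.4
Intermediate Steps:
H(j) = 288/j (H(j) = 6*(-7/j + 55/j) = 6*(48/j) = 288/j)
H(V(5)) - 1*7182 = 288/5 - 1*7182 = 288*(1/5) - 7182 = 288/5 - 7182 = -35622/5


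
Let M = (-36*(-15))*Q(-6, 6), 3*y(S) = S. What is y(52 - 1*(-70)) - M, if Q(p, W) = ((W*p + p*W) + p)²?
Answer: -9855958/3 ≈ -3.2853e+6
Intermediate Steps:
y(S) = S/3
Q(p, W) = (p + 2*W*p)² (Q(p, W) = ((W*p + W*p) + p)² = (2*W*p + p)² = (p + 2*W*p)²)
M = 3285360 (M = (-36*(-15))*((-6)²*(1 + 2*6)²) = 540*(36*(1 + 12)²) = 540*(36*13²) = 540*(36*169) = 540*6084 = 3285360)
y(52 - 1*(-70)) - M = (52 - 1*(-70))/3 - 1*3285360 = (52 + 70)/3 - 3285360 = (⅓)*122 - 3285360 = 122/3 - 3285360 = -9855958/3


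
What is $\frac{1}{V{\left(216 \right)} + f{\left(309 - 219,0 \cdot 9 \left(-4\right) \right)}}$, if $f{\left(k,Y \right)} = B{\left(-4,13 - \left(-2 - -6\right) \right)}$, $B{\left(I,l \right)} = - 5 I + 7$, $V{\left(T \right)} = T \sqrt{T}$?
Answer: $- \frac{1}{373221} + \frac{16 \sqrt{6}}{124407} \approx 0.00031235$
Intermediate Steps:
$V{\left(T \right)} = T^{\frac{3}{2}}$
$B{\left(I,l \right)} = 7 - 5 I$
$f{\left(k,Y \right)} = 27$ ($f{\left(k,Y \right)} = 7 - -20 = 7 + 20 = 27$)
$\frac{1}{V{\left(216 \right)} + f{\left(309 - 219,0 \cdot 9 \left(-4\right) \right)}} = \frac{1}{216^{\frac{3}{2}} + 27} = \frac{1}{1296 \sqrt{6} + 27} = \frac{1}{27 + 1296 \sqrt{6}}$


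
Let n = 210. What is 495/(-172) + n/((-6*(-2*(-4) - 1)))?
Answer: -1355/172 ≈ -7.8779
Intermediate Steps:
495/(-172) + n/((-6*(-2*(-4) - 1))) = 495/(-172) + 210/((-6*(-2*(-4) - 1))) = 495*(-1/172) + 210/((-6*(8 - 1))) = -495/172 + 210/((-6*7)) = -495/172 + 210/(-42) = -495/172 + 210*(-1/42) = -495/172 - 5 = -1355/172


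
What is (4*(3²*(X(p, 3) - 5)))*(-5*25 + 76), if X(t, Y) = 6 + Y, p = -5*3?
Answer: -7056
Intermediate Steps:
p = -15
(4*(3²*(X(p, 3) - 5)))*(-5*25 + 76) = (4*(3²*((6 + 3) - 5)))*(-5*25 + 76) = (4*(9*(9 - 5)))*(-125 + 76) = (4*(9*4))*(-49) = (4*36)*(-49) = 144*(-49) = -7056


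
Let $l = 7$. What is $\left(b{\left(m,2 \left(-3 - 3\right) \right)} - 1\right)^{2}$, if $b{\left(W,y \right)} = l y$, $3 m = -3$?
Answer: $7225$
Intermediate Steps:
$m = -1$ ($m = \frac{1}{3} \left(-3\right) = -1$)
$b{\left(W,y \right)} = 7 y$
$\left(b{\left(m,2 \left(-3 - 3\right) \right)} - 1\right)^{2} = \left(7 \cdot 2 \left(-3 - 3\right) - 1\right)^{2} = \left(7 \cdot 2 \left(-6\right) - 1\right)^{2} = \left(7 \left(-12\right) - 1\right)^{2} = \left(-84 - 1\right)^{2} = \left(-85\right)^{2} = 7225$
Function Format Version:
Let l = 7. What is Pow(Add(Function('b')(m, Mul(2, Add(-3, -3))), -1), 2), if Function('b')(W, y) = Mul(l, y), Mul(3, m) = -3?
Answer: 7225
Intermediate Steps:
m = -1 (m = Mul(Rational(1, 3), -3) = -1)
Function('b')(W, y) = Mul(7, y)
Pow(Add(Function('b')(m, Mul(2, Add(-3, -3))), -1), 2) = Pow(Add(Mul(7, Mul(2, Add(-3, -3))), -1), 2) = Pow(Add(Mul(7, Mul(2, -6)), -1), 2) = Pow(Add(Mul(7, -12), -1), 2) = Pow(Add(-84, -1), 2) = Pow(-85, 2) = 7225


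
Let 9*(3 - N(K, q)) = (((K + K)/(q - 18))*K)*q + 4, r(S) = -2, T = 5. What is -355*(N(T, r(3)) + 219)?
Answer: -78455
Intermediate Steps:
N(K, q) = 23/9 - 2*q*K²/(9*(-18 + q)) (N(K, q) = 3 - ((((K + K)/(q - 18))*K)*q + 4)/9 = 3 - ((((2*K)/(-18 + q))*K)*q + 4)/9 = 3 - (((2*K/(-18 + q))*K)*q + 4)/9 = 3 - ((2*K²/(-18 + q))*q + 4)/9 = 3 - (2*q*K²/(-18 + q) + 4)/9 = 3 - (4 + 2*q*K²/(-18 + q))/9 = 3 + (-4/9 - 2*q*K²/(9*(-18 + q))) = 23/9 - 2*q*K²/(9*(-18 + q)))
-355*(N(T, r(3)) + 219) = -355*((-414 + 23*(-2) - 2*(-2)*5²)/(9*(-18 - 2)) + 219) = -355*((⅑)*(-414 - 46 - 2*(-2)*25)/(-20) + 219) = -355*((⅑)*(-1/20)*(-414 - 46 + 100) + 219) = -355*((⅑)*(-1/20)*(-360) + 219) = -355*(2 + 219) = -355*221 = -78455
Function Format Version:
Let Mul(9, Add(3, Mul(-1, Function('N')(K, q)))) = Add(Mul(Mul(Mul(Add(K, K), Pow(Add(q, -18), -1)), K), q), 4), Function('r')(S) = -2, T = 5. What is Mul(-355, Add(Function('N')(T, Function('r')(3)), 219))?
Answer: -78455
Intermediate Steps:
Function('N')(K, q) = Add(Rational(23, 9), Mul(Rational(-2, 9), q, Pow(K, 2), Pow(Add(-18, q), -1))) (Function('N')(K, q) = Add(3, Mul(Rational(-1, 9), Add(Mul(Mul(Mul(Add(K, K), Pow(Add(q, -18), -1)), K), q), 4))) = Add(3, Mul(Rational(-1, 9), Add(Mul(Mul(Mul(Mul(2, K), Pow(Add(-18, q), -1)), K), q), 4))) = Add(3, Mul(Rational(-1, 9), Add(Mul(Mul(Mul(2, K, Pow(Add(-18, q), -1)), K), q), 4))) = Add(3, Mul(Rational(-1, 9), Add(Mul(Mul(2, Pow(K, 2), Pow(Add(-18, q), -1)), q), 4))) = Add(3, Mul(Rational(-1, 9), Add(Mul(2, q, Pow(K, 2), Pow(Add(-18, q), -1)), 4))) = Add(3, Mul(Rational(-1, 9), Add(4, Mul(2, q, Pow(K, 2), Pow(Add(-18, q), -1))))) = Add(3, Add(Rational(-4, 9), Mul(Rational(-2, 9), q, Pow(K, 2), Pow(Add(-18, q), -1)))) = Add(Rational(23, 9), Mul(Rational(-2, 9), q, Pow(K, 2), Pow(Add(-18, q), -1))))
Mul(-355, Add(Function('N')(T, Function('r')(3)), 219)) = Mul(-355, Add(Mul(Rational(1, 9), Pow(Add(-18, -2), -1), Add(-414, Mul(23, -2), Mul(-2, -2, Pow(5, 2)))), 219)) = Mul(-355, Add(Mul(Rational(1, 9), Pow(-20, -1), Add(-414, -46, Mul(-2, -2, 25))), 219)) = Mul(-355, Add(Mul(Rational(1, 9), Rational(-1, 20), Add(-414, -46, 100)), 219)) = Mul(-355, Add(Mul(Rational(1, 9), Rational(-1, 20), -360), 219)) = Mul(-355, Add(2, 219)) = Mul(-355, 221) = -78455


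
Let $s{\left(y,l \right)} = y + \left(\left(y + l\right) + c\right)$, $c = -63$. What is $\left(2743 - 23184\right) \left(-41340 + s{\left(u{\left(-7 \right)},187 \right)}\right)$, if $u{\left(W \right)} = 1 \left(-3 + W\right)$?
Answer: $842905076$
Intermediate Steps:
$u{\left(W \right)} = -3 + W$
$s{\left(y,l \right)} = -63 + l + 2 y$ ($s{\left(y,l \right)} = y - \left(63 - l - y\right) = y + \left(-63 + l + y\right) = -63 + l + 2 y$)
$\left(2743 - 23184\right) \left(-41340 + s{\left(u{\left(-7 \right)},187 \right)}\right) = \left(2743 - 23184\right) \left(-41340 + \left(-63 + 187 + 2 \left(-3 - 7\right)\right)\right) = \left(2743 - 23184\right) \left(-41340 + \left(-63 + 187 + 2 \left(-10\right)\right)\right) = - 20441 \left(-41340 - -104\right) = - 20441 \left(-41340 + 104\right) = \left(-20441\right) \left(-41236\right) = 842905076$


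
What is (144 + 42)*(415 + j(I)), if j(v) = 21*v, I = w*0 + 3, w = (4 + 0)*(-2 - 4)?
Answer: 88908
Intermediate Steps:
w = -24 (w = 4*(-6) = -24)
I = 3 (I = -24*0 + 3 = 0 + 3 = 3)
(144 + 42)*(415 + j(I)) = (144 + 42)*(415 + 21*3) = 186*(415 + 63) = 186*478 = 88908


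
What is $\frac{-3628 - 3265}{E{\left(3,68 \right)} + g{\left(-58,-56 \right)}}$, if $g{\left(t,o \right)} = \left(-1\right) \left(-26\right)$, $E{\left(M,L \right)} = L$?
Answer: $- \frac{6893}{94} \approx -73.33$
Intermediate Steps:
$g{\left(t,o \right)} = 26$
$\frac{-3628 - 3265}{E{\left(3,68 \right)} + g{\left(-58,-56 \right)}} = \frac{-3628 - 3265}{68 + 26} = - \frac{6893}{94}$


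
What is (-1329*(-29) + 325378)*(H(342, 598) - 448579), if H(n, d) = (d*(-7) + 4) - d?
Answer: -164985953921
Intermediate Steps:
H(n, d) = 4 - 8*d (H(n, d) = (-7*d + 4) - d = (4 - 7*d) - d = 4 - 8*d)
(-1329*(-29) + 325378)*(H(342, 598) - 448579) = (-1329*(-29) + 325378)*((4 - 8*598) - 448579) = (38541 + 325378)*((4 - 4784) - 448579) = 363919*(-4780 - 448579) = 363919*(-453359) = -164985953921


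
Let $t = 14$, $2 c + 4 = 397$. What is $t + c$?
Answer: $\frac{421}{2} \approx 210.5$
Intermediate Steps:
$c = \frac{393}{2}$ ($c = -2 + \frac{1}{2} \cdot 397 = -2 + \frac{397}{2} = \frac{393}{2} \approx 196.5$)
$t + c = 14 + \frac{393}{2} = \frac{421}{2}$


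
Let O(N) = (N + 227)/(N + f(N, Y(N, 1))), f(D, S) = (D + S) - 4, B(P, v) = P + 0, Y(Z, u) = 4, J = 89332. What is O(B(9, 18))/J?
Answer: 59/401994 ≈ 0.00014677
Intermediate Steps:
B(P, v) = P
f(D, S) = -4 + D + S
O(N) = (227 + N)/(2*N) (O(N) = (N + 227)/(N + (-4 + N + 4)) = (227 + N)/(N + N) = (227 + N)/((2*N)) = (227 + N)*(1/(2*N)) = (227 + N)/(2*N))
O(B(9, 18))/J = ((1/2)*(227 + 9)/9)/89332 = ((1/2)*(1/9)*236)*(1/89332) = (118/9)*(1/89332) = 59/401994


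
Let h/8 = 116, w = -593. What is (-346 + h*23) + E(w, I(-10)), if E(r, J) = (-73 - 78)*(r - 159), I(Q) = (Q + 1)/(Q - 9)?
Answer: 134550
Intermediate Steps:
h = 928 (h = 8*116 = 928)
I(Q) = (1 + Q)/(-9 + Q)
E(r, J) = 24009 - 151*r (E(r, J) = -151*(-159 + r) = 24009 - 151*r)
(-346 + h*23) + E(w, I(-10)) = (-346 + 928*23) + (24009 - 151*(-593)) = (-346 + 21344) + (24009 + 89543) = 20998 + 113552 = 134550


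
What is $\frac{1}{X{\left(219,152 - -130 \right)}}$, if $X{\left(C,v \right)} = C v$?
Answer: $\frac{1}{61758} \approx 1.6192 \cdot 10^{-5}$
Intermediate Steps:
$\frac{1}{X{\left(219,152 - -130 \right)}} = \frac{1}{219 \left(152 - -130\right)} = \frac{1}{219 \left(152 + 130\right)} = \frac{1}{219 \cdot 282} = \frac{1}{61758}$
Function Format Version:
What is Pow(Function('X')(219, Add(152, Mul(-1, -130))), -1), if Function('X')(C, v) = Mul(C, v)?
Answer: Rational(1, 61758) ≈ 1.6192e-5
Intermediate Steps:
Pow(Function('X')(219, Add(152, Mul(-1, -130))), -1) = Pow(Mul(219, Add(152, Mul(-1, -130))), -1) = Pow(Mul(219, Add(152, 130)), -1) = Pow(Mul(219, 282), -1) = Pow(61758, -1) = Rational(1, 61758)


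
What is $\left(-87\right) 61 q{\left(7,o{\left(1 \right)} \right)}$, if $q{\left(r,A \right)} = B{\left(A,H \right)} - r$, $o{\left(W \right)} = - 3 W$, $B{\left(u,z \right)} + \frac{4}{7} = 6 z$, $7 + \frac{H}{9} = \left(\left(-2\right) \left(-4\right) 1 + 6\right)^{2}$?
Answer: $- \frac{378861423}{7} \approx -5.4123 \cdot 10^{7}$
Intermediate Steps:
$H = 1701$ ($H = -63 + 9 \left(\left(-2\right) \left(-4\right) 1 + 6\right)^{2} = -63 + 9 \left(8 \cdot 1 + 6\right)^{2} = -63 + 9 \left(8 + 6\right)^{2} = -63 + 9 \cdot 14^{2} = -63 + 9 \cdot 196 = -63 + 1764 = 1701$)
$B{\left(u,z \right)} = - \frac{4}{7} + 6 z$
$q{\left(r,A \right)} = \frac{71438}{7} - r$ ($q{\left(r,A \right)} = \left(- \frac{4}{7} + 6 \cdot 1701\right) - r = \left(- \frac{4}{7} + 10206\right) - r = \frac{71438}{7} - r$)
$\left(-87\right) 61 q{\left(7,o{\left(1 \right)} \right)} = \left(-87\right) 61 \left(\frac{71438}{7} - 7\right) = - 5307 \left(\frac{71438}{7} - 7\right) = \left(-5307\right) \frac{71389}{7} = - \frac{378861423}{7}$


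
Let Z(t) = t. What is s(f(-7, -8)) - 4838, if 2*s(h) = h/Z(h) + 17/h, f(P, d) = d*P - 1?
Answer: -266054/55 ≈ -4837.3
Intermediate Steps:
f(P, d) = -1 + P*d (f(P, d) = P*d - 1 = -1 + P*d)
s(h) = ½ + 17/(2*h) (s(h) = (h/h + 17/h)/2 = (1 + 17/h)/2 = ½ + 17/(2*h))
s(f(-7, -8)) - 4838 = (17 + (-1 - 7*(-8)))/(2*(-1 - 7*(-8))) - 4838 = (17 + (-1 + 56))/(2*(-1 + 56)) - 4838 = (½)*(17 + 55)/55 - 4838 = (½)*(1/55)*72 - 4838 = 36/55 - 4838 = -266054/55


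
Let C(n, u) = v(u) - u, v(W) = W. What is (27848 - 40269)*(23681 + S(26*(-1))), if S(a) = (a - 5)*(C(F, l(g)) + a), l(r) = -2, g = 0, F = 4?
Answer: -304153027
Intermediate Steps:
C(n, u) = 0 (C(n, u) = u - u = 0)
S(a) = a*(-5 + a) (S(a) = (a - 5)*(0 + a) = (-5 + a)*a = a*(-5 + a))
(27848 - 40269)*(23681 + S(26*(-1))) = (27848 - 40269)*(23681 + (26*(-1))*(-5 + 26*(-1))) = -12421*(23681 - 26*(-5 - 26)) = -12421*(23681 - 26*(-31)) = -12421*(23681 + 806) = -12421*24487 = -304153027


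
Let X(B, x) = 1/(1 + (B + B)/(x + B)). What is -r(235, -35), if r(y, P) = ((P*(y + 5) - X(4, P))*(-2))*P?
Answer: 13526170/23 ≈ 5.8809e+5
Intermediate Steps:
X(B, x) = 1/(1 + 2*B/(B + x)) (X(B, x) = 1/(1 + (2*B)/(B + x)) = 1/(1 + 2*B/(B + x)))
r(y, P) = P*(-2*P*(5 + y) + 2*(4 + P)/(12 + P)) (r(y, P) = ((P*(y + 5) - (4 + P)/(P + 3*4))*(-2))*P = ((P*(5 + y) - (4 + P)/(P + 12))*(-2))*P = ((P*(5 + y) - (4 + P)/(12 + P))*(-2))*P = (-2*P*(5 + y) + 2*(4 + P)/(12 + P))*P = P*(-2*P*(5 + y) + 2*(4 + P)/(12 + P)))
-r(235, -35) = -2*(-35)*(4 - 35 - 1*(-35)*(5 + 235)*(12 - 35))/(12 - 35) = -2*(-35)*(4 - 35 - 1*(-35)*240*(-23))/(-23) = -2*(-35)*(-1)*(4 - 35 - 193200)/23 = -2*(-35)*(-1)*(-193231)/23 = -1*(-13526170/23) = 13526170/23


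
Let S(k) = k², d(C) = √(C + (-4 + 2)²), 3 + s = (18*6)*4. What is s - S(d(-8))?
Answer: 433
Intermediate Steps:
s = 429 (s = -3 + (18*6)*4 = -3 + 108*4 = -3 + 432 = 429)
d(C) = √(4 + C) (d(C) = √(C + (-2)²) = √(C + 4) = √(4 + C))
s - S(d(-8)) = 429 - (√(4 - 8))² = 429 - (√(-4))² = 429 - (2*I)² = 429 - 1*(-4) = 429 + 4 = 433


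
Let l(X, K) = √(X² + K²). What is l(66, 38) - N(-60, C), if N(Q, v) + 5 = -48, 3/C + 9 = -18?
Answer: 53 + 10*√58 ≈ 129.16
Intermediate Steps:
C = -⅑ (C = 3/(-9 - 18) = 3/(-27) = 3*(-1/27) = -⅑ ≈ -0.11111)
N(Q, v) = -53 (N(Q, v) = -5 - 48 = -53)
l(X, K) = √(K² + X²)
l(66, 38) - N(-60, C) = √(38² + 66²) - 1*(-53) = √(1444 + 4356) + 53 = √5800 + 53 = 10*√58 + 53 = 53 + 10*√58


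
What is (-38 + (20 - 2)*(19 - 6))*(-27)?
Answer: -5292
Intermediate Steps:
(-38 + (20 - 2)*(19 - 6))*(-27) = (-38 + 18*13)*(-27) = (-38 + 234)*(-27) = 196*(-27) = -5292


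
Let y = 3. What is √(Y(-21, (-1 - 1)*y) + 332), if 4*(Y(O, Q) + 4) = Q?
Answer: √1306/2 ≈ 18.069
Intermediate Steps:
Y(O, Q) = -4 + Q/4
√(Y(-21, (-1 - 1)*y) + 332) = √((-4 + ((-1 - 1)*3)/4) + 332) = √((-4 + (-2*3)/4) + 332) = √((-4 + (¼)*(-6)) + 332) = √((-4 - 3/2) + 332) = √(-11/2 + 332) = √(653/2) = √1306/2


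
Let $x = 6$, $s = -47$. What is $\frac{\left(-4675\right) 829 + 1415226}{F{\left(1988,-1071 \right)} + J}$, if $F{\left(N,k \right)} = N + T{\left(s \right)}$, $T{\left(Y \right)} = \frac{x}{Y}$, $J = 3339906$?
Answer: $- \frac{115636403}{157069012} \approx -0.73621$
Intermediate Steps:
$T{\left(Y \right)} = \frac{6}{Y}$
$F{\left(N,k \right)} = - \frac{6}{47} + N$ ($F{\left(N,k \right)} = N + \frac{6}{-47} = N + 6 \left(- \frac{1}{47}\right) = N - \frac{6}{47} = - \frac{6}{47} + N$)
$\frac{\left(-4675\right) 829 + 1415226}{F{\left(1988,-1071 \right)} + J} = \frac{\left(-4675\right) 829 + 1415226}{\left(- \frac{6}{47} + 1988\right) + 3339906} = \frac{-3875575 + 1415226}{\frac{93430}{47} + 3339906} = - \frac{2460349}{\frac{157069012}{47}} = \left(-2460349\right) \frac{47}{157069012} = - \frac{115636403}{157069012}$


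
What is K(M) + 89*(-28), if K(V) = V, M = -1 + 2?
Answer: -2491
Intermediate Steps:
M = 1
K(M) + 89*(-28) = 1 + 89*(-28) = 1 - 2492 = -2491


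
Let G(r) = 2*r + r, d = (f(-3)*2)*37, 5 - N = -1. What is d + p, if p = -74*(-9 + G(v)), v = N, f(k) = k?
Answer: -888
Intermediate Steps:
N = 6 (N = 5 - 1*(-1) = 5 + 1 = 6)
v = 6
d = -222 (d = -3*2*37 = -6*37 = -222)
G(r) = 3*r
p = -666 (p = -74*(-9 + 3*6) = -74*(-9 + 18) = -74*9 = -666)
d + p = -222 - 666 = -888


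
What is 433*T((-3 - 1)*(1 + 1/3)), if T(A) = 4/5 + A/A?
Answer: 3897/5 ≈ 779.40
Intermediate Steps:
T(A) = 9/5 (T(A) = 4*(⅕) + 1 = ⅘ + 1 = 9/5)
433*T((-3 - 1)*(1 + 1/3)) = 433*(9/5) = 3897/5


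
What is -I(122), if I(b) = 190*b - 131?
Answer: -23049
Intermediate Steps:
I(b) = -131 + 190*b
-I(122) = -(-131 + 190*122) = -(-131 + 23180) = -1*23049 = -23049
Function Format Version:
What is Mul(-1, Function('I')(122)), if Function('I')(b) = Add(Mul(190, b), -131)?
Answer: -23049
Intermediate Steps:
Function('I')(b) = Add(-131, Mul(190, b))
Mul(-1, Function('I')(122)) = Mul(-1, Add(-131, Mul(190, 122))) = Mul(-1, Add(-131, 23180)) = Mul(-1, 23049) = -23049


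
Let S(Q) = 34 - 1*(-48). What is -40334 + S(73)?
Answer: -40252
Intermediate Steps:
S(Q) = 82 (S(Q) = 34 + 48 = 82)
-40334 + S(73) = -40334 + 82 = -40252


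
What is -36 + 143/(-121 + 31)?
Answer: -3383/90 ≈ -37.589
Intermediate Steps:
-36 + 143/(-121 + 31) = -36 + 143/(-90) = -36 - 1/90*143 = -36 - 143/90 = -3383/90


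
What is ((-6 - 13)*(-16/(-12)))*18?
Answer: -456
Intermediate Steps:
((-6 - 13)*(-16/(-12)))*18 = -(-304)*(-1)/12*18 = -19*4/3*18 = -76/3*18 = -456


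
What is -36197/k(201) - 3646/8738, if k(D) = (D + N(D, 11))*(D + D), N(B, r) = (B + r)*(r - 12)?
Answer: 150083387/19319718 ≈ 7.7684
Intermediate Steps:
N(B, r) = (-12 + r)*(B + r) (N(B, r) = (B + r)*(-12 + r) = (-12 + r)*(B + r))
k(D) = -22*D (k(D) = (D + (11² - 12*D - 12*11 + D*11))*(D + D) = (D + (121 - 12*D - 132 + 11*D))*(2*D) = (D + (-11 - D))*(2*D) = -22*D)
-36197/k(201) - 3646/8738 = -36197/((-22*201)) - 3646/8738 = -36197/(-4422) - 3646*1/8738 = -36197*(-1/4422) - 1823/4369 = 36197/4422 - 1823/4369 = 150083387/19319718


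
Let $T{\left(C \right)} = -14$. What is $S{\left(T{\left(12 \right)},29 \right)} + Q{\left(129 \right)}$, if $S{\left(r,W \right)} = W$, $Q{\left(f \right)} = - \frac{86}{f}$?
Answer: $\frac{85}{3} \approx 28.333$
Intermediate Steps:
$S{\left(T{\left(12 \right)},29 \right)} + Q{\left(129 \right)} = 29 - \frac{86}{129} = 29 - \frac{2}{3} = \frac{85}{3}$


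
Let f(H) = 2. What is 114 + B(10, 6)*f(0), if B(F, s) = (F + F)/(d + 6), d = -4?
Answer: 134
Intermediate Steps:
B(F, s) = F (B(F, s) = (F + F)/(-4 + 6) = (2*F)/2 = (2*F)*(½) = F)
114 + B(10, 6)*f(0) = 114 + 10*2 = 114 + 20 = 134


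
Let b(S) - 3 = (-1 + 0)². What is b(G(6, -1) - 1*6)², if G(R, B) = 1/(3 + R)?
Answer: 16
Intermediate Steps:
b(S) = 4 (b(S) = 3 + (-1 + 0)² = 3 + (-1)² = 3 + 1 = 4)
b(G(6, -1) - 1*6)² = 4² = 16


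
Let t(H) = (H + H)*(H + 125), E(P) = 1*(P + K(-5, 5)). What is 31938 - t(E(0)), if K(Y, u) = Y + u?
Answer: 31938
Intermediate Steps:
E(P) = P (E(P) = 1*(P + (-5 + 5)) = 1*(P + 0) = 1*P = P)
t(H) = 2*H*(125 + H) (t(H) = (2*H)*(125 + H) = 2*H*(125 + H))
31938 - t(E(0)) = 31938 - 2*0*(125 + 0) = 31938 - 2*0*125 = 31938 - 1*0 = 31938 + 0 = 31938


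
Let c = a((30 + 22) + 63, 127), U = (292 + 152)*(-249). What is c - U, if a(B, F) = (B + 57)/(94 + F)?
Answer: 24433048/221 ≈ 1.1056e+5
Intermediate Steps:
U = -110556 (U = 444*(-249) = -110556)
a(B, F) = (57 + B)/(94 + F)
c = 172/221 (c = (57 + ((30 + 22) + 63))/(94 + 127) = (57 + (52 + 63))/221 = (57 + 115)/221 = (1/221)*172 = 172/221 ≈ 0.77828)
c - U = 172/221 - 1*(-110556) = 172/221 + 110556 = 24433048/221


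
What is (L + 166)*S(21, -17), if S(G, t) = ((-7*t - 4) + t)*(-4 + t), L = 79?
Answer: -504210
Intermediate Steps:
S(G, t) = (-4 + t)*(-4 - 6*t) (S(G, t) = ((-4 - 7*t) + t)*(-4 + t) = (-4 - 6*t)*(-4 + t) = (-4 + t)*(-4 - 6*t))
(L + 166)*S(21, -17) = (79 + 166)*(16 - 6*(-17)² + 20*(-17)) = 245*(16 - 6*289 - 340) = 245*(16 - 1734 - 340) = 245*(-2058) = -504210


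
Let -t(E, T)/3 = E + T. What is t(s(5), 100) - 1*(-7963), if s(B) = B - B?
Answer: 7663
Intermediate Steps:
s(B) = 0
t(E, T) = -3*E - 3*T (t(E, T) = -3*(E + T) = -3*E - 3*T)
t(s(5), 100) - 1*(-7963) = (-3*0 - 3*100) - 1*(-7963) = (0 - 300) + 7963 = -300 + 7963 = 7663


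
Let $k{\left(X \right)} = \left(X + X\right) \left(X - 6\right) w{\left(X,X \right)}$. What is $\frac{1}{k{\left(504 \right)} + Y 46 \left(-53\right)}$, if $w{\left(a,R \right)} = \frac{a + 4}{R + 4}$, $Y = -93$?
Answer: $\frac{1}{728718} \approx 1.3723 \cdot 10^{-6}$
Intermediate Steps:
$w{\left(a,R \right)} = \frac{4 + a}{4 + R}$
$k{\left(X \right)} = 2 X \left(-6 + X\right)$ ($k{\left(X \right)} = \left(X + X\right) \left(X - 6\right) \frac{4 + X}{4 + X} = 2 X \left(-6 + X\right) 1 = 2 X \left(-6 + X\right)$)
$\frac{1}{k{\left(504 \right)} + Y 46 \left(-53\right)} = \frac{1}{2 \cdot 504 \left(-6 + 504\right) + \left(-93\right) 46 \left(-53\right)} = \frac{1}{2 \cdot 504 \cdot 498 - -226734} = \frac{1}{501984 + 226734} = \frac{1}{728718}$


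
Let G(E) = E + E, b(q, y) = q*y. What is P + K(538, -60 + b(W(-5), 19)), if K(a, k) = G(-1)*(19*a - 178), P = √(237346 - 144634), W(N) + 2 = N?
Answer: -20088 + 2*√23178 ≈ -19784.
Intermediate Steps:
W(N) = -2 + N
G(E) = 2*E
P = 2*√23178 (P = √92712 = 2*√23178 ≈ 304.49)
K(a, k) = 356 - 38*a (K(a, k) = (2*(-1))*(19*a - 178) = -2*(-178 + 19*a) = 356 - 38*a)
P + K(538, -60 + b(W(-5), 19)) = 2*√23178 + (356 - 38*538) = 2*√23178 + (356 - 20444) = 2*√23178 - 20088 = -20088 + 2*√23178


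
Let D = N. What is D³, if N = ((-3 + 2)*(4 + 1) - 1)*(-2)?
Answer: 1728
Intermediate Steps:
N = 12 (N = (-1*5 - 1)*(-2) = (-5 - 1)*(-2) = -6*(-2) = 12)
D = 12
D³ = 12³ = 1728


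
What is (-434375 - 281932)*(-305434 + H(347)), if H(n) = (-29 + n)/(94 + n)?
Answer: 10720415790148/49 ≈ 2.1878e+11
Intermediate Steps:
H(n) = (-29 + n)/(94 + n)
(-434375 - 281932)*(-305434 + H(347)) = (-434375 - 281932)*(-305434 + (-29 + 347)/(94 + 347)) = -716307*(-305434 + 318/441) = -716307*(-305434 + (1/441)*318) = -716307*(-305434 + 106/147) = -716307*(-44898692/147) = 10720415790148/49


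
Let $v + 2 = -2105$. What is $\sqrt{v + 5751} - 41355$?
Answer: $-41355 + 2 \sqrt{911} \approx -41295.0$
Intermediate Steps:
$v = -2107$ ($v = -2 - 2105 = -2107$)
$\sqrt{v + 5751} - 41355 = \sqrt{-2107 + 5751} - 41355 = \sqrt{3644} - 41355 = 2 \sqrt{911} - 41355 = -41355 + 2 \sqrt{911}$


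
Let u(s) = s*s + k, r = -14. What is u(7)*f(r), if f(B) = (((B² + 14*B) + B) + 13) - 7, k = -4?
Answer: -360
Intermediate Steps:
u(s) = -4 + s² (u(s) = s*s - 4 = s² - 4 = -4 + s²)
f(B) = 6 + B² + 15*B (f(B) = ((B² + 15*B) + 13) - 7 = (13 + B² + 15*B) - 7 = 6 + B² + 15*B)
u(7)*f(r) = (-4 + 7²)*(6 + (-14)² + 15*(-14)) = (-4 + 49)*(6 + 196 - 210) = 45*(-8) = -360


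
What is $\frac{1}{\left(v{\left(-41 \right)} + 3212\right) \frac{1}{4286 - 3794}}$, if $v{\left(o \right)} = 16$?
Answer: $\frac{41}{269} \approx 0.15242$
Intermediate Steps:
$\frac{1}{\left(v{\left(-41 \right)} + 3212\right) \frac{1}{4286 - 3794}} = \frac{1}{\left(16 + 3212\right) \frac{1}{4286 - 3794}} = \frac{1}{3228 \cdot \frac{1}{492}} = \frac{1}{\frac{269}{41}} = \frac{41}{269}$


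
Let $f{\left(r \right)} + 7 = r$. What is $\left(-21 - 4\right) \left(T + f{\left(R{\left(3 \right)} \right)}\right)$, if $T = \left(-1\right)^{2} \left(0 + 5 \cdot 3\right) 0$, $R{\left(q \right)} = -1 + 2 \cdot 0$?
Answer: $200$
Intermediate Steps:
$R{\left(q \right)} = -1$ ($R{\left(q \right)} = -1 + 0 = -1$)
$f{\left(r \right)} = -7 + r$
$T = 0$ ($T = 1 \left(0 + 15\right) 0 = 1 \cdot 15 \cdot 0 = 15 \cdot 0 = 0$)
$\left(-21 - 4\right) \left(T + f{\left(R{\left(3 \right)} \right)}\right) = \left(-21 - 4\right) \left(0 - 8\right) = - 25 \left(0 - 8\right) = \left(-25\right) \left(-8\right) = 200$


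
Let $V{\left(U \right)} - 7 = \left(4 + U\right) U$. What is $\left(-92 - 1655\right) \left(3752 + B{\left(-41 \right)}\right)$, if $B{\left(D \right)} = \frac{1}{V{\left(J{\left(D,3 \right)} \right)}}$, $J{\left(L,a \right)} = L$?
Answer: $- \frac{9989431603}{1524} \approx -6.5547 \cdot 10^{6}$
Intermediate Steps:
$V{\left(U \right)} = 7 + U \left(4 + U\right)$ ($V{\left(U \right)} = 7 + \left(4 + U\right) U = 7 + U \left(4 + U\right)$)
$B{\left(D \right)} = \frac{1}{7 + D^{2} + 4 D}$
$\left(-92 - 1655\right) \left(3752 + B{\left(-41 \right)}\right) = \left(-92 - 1655\right) \left(3752 + \frac{1}{7 + \left(-41\right)^{2} + 4 \left(-41\right)}\right) = - 1747 \left(3752 + \frac{1}{7 + 1681 - 164}\right) = - 1747 \left(3752 + \frac{1}{1524}\right) = \left(-1747\right) \frac{5718049}{1524} = - \frac{9989431603}{1524}$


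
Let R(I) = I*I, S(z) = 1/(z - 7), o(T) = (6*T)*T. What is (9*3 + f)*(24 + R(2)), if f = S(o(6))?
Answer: 158032/209 ≈ 756.13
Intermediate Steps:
o(T) = 6*T**2
S(z) = 1/(-7 + z)
f = 1/209 (f = 1/(-7 + 6*6**2) = 1/(-7 + 6*36) = 1/(-7 + 216) = 1/209 ≈ 0.0047847)
R(I) = I**2
(9*3 + f)*(24 + R(2)) = (9*3 + 1/209)*(24 + 2**2) = (27 + 1/209)*(24 + 4) = (5644/209)*28 = 158032/209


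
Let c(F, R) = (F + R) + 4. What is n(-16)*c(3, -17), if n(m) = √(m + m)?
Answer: -40*I*√2 ≈ -56.569*I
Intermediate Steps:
c(F, R) = 4 + F + R
n(m) = √2*√m (n(m) = √(2*m) = √2*√m)
n(-16)*c(3, -17) = (√2*√(-16))*(4 + 3 - 17) = (√2*(4*I))*(-10) = (4*I*√2)*(-10) = -40*I*√2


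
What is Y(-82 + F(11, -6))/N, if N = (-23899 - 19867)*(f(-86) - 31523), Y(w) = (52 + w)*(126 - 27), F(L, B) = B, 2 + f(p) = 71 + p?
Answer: -891/345094910 ≈ -2.5819e-6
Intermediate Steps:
f(p) = 69 + p (f(p) = -2 + (71 + p) = 69 + p)
Y(w) = 5148 + 99*w (Y(w) = (52 + w)*99 = 5148 + 99*w)
N = 1380379640 (N = (-23899 - 19867)*((69 - 86) - 31523) = -43766*(-17 - 31523) = -43766*(-31540) = 1380379640)
Y(-82 + F(11, -6))/N = (5148 + 99*(-82 - 6))/1380379640 = (5148 + 99*(-88))*(1/1380379640) = (5148 - 8712)*(1/1380379640) = -3564*1/1380379640 = -891/345094910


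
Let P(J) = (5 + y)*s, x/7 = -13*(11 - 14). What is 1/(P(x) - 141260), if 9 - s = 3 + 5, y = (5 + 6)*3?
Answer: -1/141222 ≈ -7.0810e-6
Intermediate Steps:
y = 33 (y = 11*3 = 33)
x = 273 (x = 7*(-13*(11 - 14)) = 7*(-13*(-3)) = 7*39 = 273)
s = 1 (s = 9 - (3 + 5) = 9 - 1*8 = 9 - 8 = 1)
P(J) = 38 (P(J) = (5 + 33)*1 = 38*1 = 38)
1/(P(x) - 141260) = 1/(38 - 141260) = 1/(-141222) = -1/141222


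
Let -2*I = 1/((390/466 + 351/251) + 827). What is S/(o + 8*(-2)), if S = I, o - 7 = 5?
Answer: 58483/387969352 ≈ 0.00015074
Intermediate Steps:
o = 12 (o = 7 + 5 = 12)
I = -58483/96992338 (I = -1/(2*((390/466 + 351/251) + 827)) = -1/(2*((390*(1/466) + 351*(1/251)) + 827)) = -1/(2*((195/233 + 351/251) + 827)) = -1/(2*(130728/58483 + 827)) = -1/(2*48496169/58483) = -½*58483/48496169 = -58483/96992338 ≈ -0.00060297)
S = -58483/96992338 ≈ -0.00060297
S/(o + 8*(-2)) = -58483/(96992338*(12 + 8*(-2))) = -58483/(96992338*(12 - 16)) = -58483/96992338/(-4) = -58483/96992338*(-¼) = 58483/387969352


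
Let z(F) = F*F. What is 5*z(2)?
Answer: 20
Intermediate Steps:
z(F) = F**2
5*z(2) = 5*2**2 = 5*4 = 20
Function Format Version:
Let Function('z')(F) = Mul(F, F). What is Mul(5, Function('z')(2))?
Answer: 20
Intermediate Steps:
Function('z')(F) = Pow(F, 2)
Mul(5, Function('z')(2)) = Mul(5, Pow(2, 2)) = Mul(5, 4) = 20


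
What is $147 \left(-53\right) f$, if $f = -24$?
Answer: $186984$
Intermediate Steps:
$147 \left(-53\right) f = 147 \left(-53\right) \left(-24\right) = \left(-7791\right) \left(-24\right) = 186984$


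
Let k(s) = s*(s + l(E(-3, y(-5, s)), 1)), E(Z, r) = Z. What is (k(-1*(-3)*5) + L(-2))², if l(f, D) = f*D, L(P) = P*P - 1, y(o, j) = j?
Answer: 33489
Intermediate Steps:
L(P) = -1 + P² (L(P) = P² - 1 = -1 + P²)
l(f, D) = D*f
k(s) = s*(-3 + s) (k(s) = s*(s + 1*(-3)) = s*(s - 3) = s*(-3 + s))
(k(-1*(-3)*5) + L(-2))² = ((-1*(-3)*5)*(-3 - 1*(-3)*5) + (-1 + (-2)²))² = ((3*5)*(-3 + 3*5) + (-1 + 4))² = (15*(-3 + 15) + 3)² = (15*12 + 3)² = (180 + 3)² = 183² = 33489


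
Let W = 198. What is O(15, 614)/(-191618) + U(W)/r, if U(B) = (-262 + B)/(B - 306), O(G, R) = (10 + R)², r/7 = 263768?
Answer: -173314539922/85290800553 ≈ -2.0320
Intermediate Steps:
r = 1846376 (r = 7*263768 = 1846376)
U(B) = (-262 + B)/(-306 + B)
O(15, 614)/(-191618) + U(W)/r = (10 + 614)²/(-191618) + ((-262 + 198)/(-306 + 198))/1846376 = 624²*(-1/191618) + (-64/(-108))*(1/1846376) = 389376*(-1/191618) - 1/108*(-64)*(1/1846376) = -194688/95809 + (16/27)*(1/1846376) = -194688/95809 + 2/6231519 = -173314539922/85290800553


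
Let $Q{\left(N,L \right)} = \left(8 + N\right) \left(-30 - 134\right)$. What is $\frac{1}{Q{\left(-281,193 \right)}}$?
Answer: $\frac{1}{44772} \approx 2.2335 \cdot 10^{-5}$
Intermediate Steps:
$Q{\left(N,L \right)} = -1312 - 164 N$ ($Q{\left(N,L \right)} = \left(8 + N\right) \left(-164\right) = -1312 - 164 N$)
$\frac{1}{Q{\left(-281,193 \right)}} = \frac{1}{-1312 - -46084} = \frac{1}{-1312 + 46084} = \frac{1}{44772}$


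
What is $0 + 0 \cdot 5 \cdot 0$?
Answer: $0$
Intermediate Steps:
$0 + 0 \cdot 5 \cdot 0 = 0 + 0 \cdot 0 = 0 + 0 = 0$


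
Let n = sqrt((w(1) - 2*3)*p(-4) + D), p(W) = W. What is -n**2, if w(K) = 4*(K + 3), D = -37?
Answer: 77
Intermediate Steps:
w(K) = 12 + 4*K (w(K) = 4*(3 + K) = 12 + 4*K)
n = I*sqrt(77) (n = sqrt(((12 + 4*1) - 2*3)*(-4) - 37) = sqrt(((12 + 4) - 6)*(-4) - 37) = sqrt((16 - 6)*(-4) - 37) = sqrt(10*(-4) - 37) = sqrt(-40 - 37) = sqrt(-77) = I*sqrt(77) ≈ 8.775*I)
-n**2 = -(I*sqrt(77))**2 = -1*(-77) = 77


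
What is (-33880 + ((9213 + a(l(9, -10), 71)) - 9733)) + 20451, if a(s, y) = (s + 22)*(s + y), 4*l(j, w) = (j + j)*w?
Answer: -14547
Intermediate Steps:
l(j, w) = j*w/2 (l(j, w) = ((j + j)*w)/4 = ((2*j)*w)/4 = (2*j*w)/4 = j*w/2)
a(s, y) = (22 + s)*(s + y)
(-33880 + ((9213 + a(l(9, -10), 71)) - 9733)) + 20451 = (-33880 + ((9213 + (((½)*9*(-10))² + 22*((½)*9*(-10)) + 22*71 + ((½)*9*(-10))*71)) - 9733)) + 20451 = (-33880 + ((9213 + ((-45)² + 22*(-45) + 1562 - 45*71)) - 9733)) + 20451 = (-33880 + ((9213 + (2025 - 990 + 1562 - 3195)) - 9733)) + 20451 = (-33880 + ((9213 - 598) - 9733)) + 20451 = (-33880 + (8615 - 9733)) + 20451 = (-33880 - 1118) + 20451 = -34998 + 20451 = -14547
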